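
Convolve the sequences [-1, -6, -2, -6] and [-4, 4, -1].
y[0] = -1×-4 = 4; y[1] = -1×4 + -6×-4 = 20; y[2] = -1×-1 + -6×4 + -2×-4 = -15; y[3] = -6×-1 + -2×4 + -6×-4 = 22; y[4] = -2×-1 + -6×4 = -22; y[5] = -6×-1 = 6

[4, 20, -15, 22, -22, 6]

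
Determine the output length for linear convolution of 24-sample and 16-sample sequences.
Linear/full convolution length: m + n - 1 = 24 + 16 - 1 = 39

39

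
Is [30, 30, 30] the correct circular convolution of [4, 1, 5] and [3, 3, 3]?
Recompute circular convolution of [4, 1, 5] and [3, 3, 3]: y[0] = 4×3 + 1×3 + 5×3 = 30; y[1] = 4×3 + 1×3 + 5×3 = 30; y[2] = 4×3 + 1×3 + 5×3 = 30 → [30, 30, 30]. Given [30, 30, 30] matches, so answer: Yes

Yes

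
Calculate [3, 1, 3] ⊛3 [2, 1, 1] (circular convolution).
Use y[k] = Σ_j x[j]·h[(k-j) mod 3]. y[0] = 3×2 + 1×1 + 3×1 = 10; y[1] = 3×1 + 1×2 + 3×1 = 8; y[2] = 3×1 + 1×1 + 3×2 = 10. Result: [10, 8, 10]

[10, 8, 10]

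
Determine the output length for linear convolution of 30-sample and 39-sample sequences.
Linear/full convolution length: m + n - 1 = 30 + 39 - 1 = 68

68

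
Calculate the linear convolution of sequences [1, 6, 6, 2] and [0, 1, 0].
y[0] = 1×0 = 0; y[1] = 1×1 + 6×0 = 1; y[2] = 1×0 + 6×1 + 6×0 = 6; y[3] = 6×0 + 6×1 + 2×0 = 6; y[4] = 6×0 + 2×1 = 2; y[5] = 2×0 = 0

[0, 1, 6, 6, 2, 0]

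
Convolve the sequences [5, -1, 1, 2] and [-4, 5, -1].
y[0] = 5×-4 = -20; y[1] = 5×5 + -1×-4 = 29; y[2] = 5×-1 + -1×5 + 1×-4 = -14; y[3] = -1×-1 + 1×5 + 2×-4 = -2; y[4] = 1×-1 + 2×5 = 9; y[5] = 2×-1 = -2

[-20, 29, -14, -2, 9, -2]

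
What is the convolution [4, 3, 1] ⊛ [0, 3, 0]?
y[0] = 4×0 = 0; y[1] = 4×3 + 3×0 = 12; y[2] = 4×0 + 3×3 + 1×0 = 9; y[3] = 3×0 + 1×3 = 3; y[4] = 1×0 = 0

[0, 12, 9, 3, 0]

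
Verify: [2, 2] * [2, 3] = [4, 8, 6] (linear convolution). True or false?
Recompute linear convolution of [2, 2] and [2, 3]: y[0] = 2×2 = 4; y[1] = 2×3 + 2×2 = 10; y[2] = 2×3 = 6 → [4, 10, 6]. Compare to given [4, 8, 6]: they differ at index 1: given 8, correct 10, so answer: No

No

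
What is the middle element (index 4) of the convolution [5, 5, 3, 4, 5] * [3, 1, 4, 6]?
Use y[k] = Σ_i a[i]·b[k-i] at k=4. y[4] = 5×6 + 3×4 + 4×1 + 5×3 = 61

61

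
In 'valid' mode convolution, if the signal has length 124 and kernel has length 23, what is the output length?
'Valid' mode counts only positions where the kernel fully overlaps the signal: m - n + 1 = 124 - 23 + 1 = 102

102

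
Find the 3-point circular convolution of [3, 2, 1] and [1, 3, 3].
Use y[k] = Σ_j u[j]·v[(k-j) mod 3]. y[0] = 3×1 + 2×3 + 1×3 = 12; y[1] = 3×3 + 2×1 + 1×3 = 14; y[2] = 3×3 + 2×3 + 1×1 = 16. Result: [12, 14, 16]

[12, 14, 16]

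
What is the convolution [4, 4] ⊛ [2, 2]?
y[0] = 4×2 = 8; y[1] = 4×2 + 4×2 = 16; y[2] = 4×2 = 8

[8, 16, 8]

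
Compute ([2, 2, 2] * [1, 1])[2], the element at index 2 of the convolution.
Use y[k] = Σ_i a[i]·b[k-i] at k=2. y[2] = 2×1 + 2×1 = 4

4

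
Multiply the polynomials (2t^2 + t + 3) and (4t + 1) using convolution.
Ascending coefficients: a = [3, 1, 2], b = [1, 4]. c[0] = 3×1 = 3; c[1] = 3×4 + 1×1 = 13; c[2] = 1×4 + 2×1 = 6; c[3] = 2×4 = 8. Result coefficients: [3, 13, 6, 8] → 8t^3 + 6t^2 + 13t + 3

8t^3 + 6t^2 + 13t + 3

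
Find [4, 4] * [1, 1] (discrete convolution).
y[0] = 4×1 = 4; y[1] = 4×1 + 4×1 = 8; y[2] = 4×1 = 4

[4, 8, 4]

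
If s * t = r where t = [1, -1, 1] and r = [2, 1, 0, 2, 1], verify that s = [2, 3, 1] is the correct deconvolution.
Forward-compute [2, 3, 1] * [1, -1, 1]: r[0] = 2×1 = 2; r[1] = 2×-1 + 3×1 = 1; r[2] = 2×1 + 3×-1 + 1×1 = 0; r[3] = 3×1 + 1×-1 = 2; r[4] = 1×1 = 1 → [2, 1, 0, 2, 1]. Matches given r = [2, 1, 0, 2, 1], so verified.

Verified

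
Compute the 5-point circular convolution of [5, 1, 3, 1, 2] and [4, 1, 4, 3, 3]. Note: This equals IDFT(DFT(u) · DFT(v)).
Either evaluate y[k] = Σ_j u[j]·v[(k-j) mod 5] directly, or use IDFT(DFT(u) · DFT(v)). y[0] = 5×4 + 1×3 + 3×3 + 1×4 + 2×1 = 38; y[1] = 5×1 + 1×4 + 3×3 + 1×3 + 2×4 = 29; y[2] = 5×4 + 1×1 + 3×4 + 1×3 + 2×3 = 42; y[3] = 5×3 + 1×4 + 3×1 + 1×4 + 2×3 = 32; y[4] = 5×3 + 1×3 + 3×4 + 1×1 + 2×4 = 39. Result: [38, 29, 42, 32, 39]

[38, 29, 42, 32, 39]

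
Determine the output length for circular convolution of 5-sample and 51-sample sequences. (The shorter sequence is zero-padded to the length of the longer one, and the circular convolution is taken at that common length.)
Circular convolution (zero-padding the shorter input) has length max(m, n) = max(5, 51) = 51

51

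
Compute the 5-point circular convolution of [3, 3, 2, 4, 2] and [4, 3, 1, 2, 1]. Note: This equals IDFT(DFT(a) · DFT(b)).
Either evaluate y[k] = Σ_j a[j]·b[(k-j) mod 5] directly, or use IDFT(DFT(a) · DFT(b)). y[0] = 3×4 + 3×1 + 2×2 + 4×1 + 2×3 = 29; y[1] = 3×3 + 3×4 + 2×1 + 4×2 + 2×1 = 33; y[2] = 3×1 + 3×3 + 2×4 + 4×1 + 2×2 = 28; y[3] = 3×2 + 3×1 + 2×3 + 4×4 + 2×1 = 33; y[4] = 3×1 + 3×2 + 2×1 + 4×3 + 2×4 = 31. Result: [29, 33, 28, 33, 31]

[29, 33, 28, 33, 31]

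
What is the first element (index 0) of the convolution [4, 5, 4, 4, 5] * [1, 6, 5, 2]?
Use y[k] = Σ_i a[i]·b[k-i] at k=0. y[0] = 4×1 = 4

4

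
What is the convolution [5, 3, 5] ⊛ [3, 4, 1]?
y[0] = 5×3 = 15; y[1] = 5×4 + 3×3 = 29; y[2] = 5×1 + 3×4 + 5×3 = 32; y[3] = 3×1 + 5×4 = 23; y[4] = 5×1 = 5

[15, 29, 32, 23, 5]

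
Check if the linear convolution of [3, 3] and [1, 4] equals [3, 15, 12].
Recompute linear convolution of [3, 3] and [1, 4]: y[0] = 3×1 = 3; y[1] = 3×4 + 3×1 = 15; y[2] = 3×4 = 12 → [3, 15, 12]. Given [3, 15, 12] matches, so answer: Yes

Yes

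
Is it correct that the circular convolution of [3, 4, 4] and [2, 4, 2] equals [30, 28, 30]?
Recompute circular convolution of [3, 4, 4] and [2, 4, 2]: y[0] = 3×2 + 4×2 + 4×4 = 30; y[1] = 3×4 + 4×2 + 4×2 = 28; y[2] = 3×2 + 4×4 + 4×2 = 30 → [30, 28, 30]. Given [30, 28, 30] matches, so answer: Yes

Yes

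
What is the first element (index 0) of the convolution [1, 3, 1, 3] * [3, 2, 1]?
Use y[k] = Σ_i a[i]·b[k-i] at k=0. y[0] = 1×3 = 3

3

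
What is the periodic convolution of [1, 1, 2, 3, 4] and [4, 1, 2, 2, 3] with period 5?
Use y[k] = Σ_j s[j]·t[(k-j) mod 5]. y[0] = 1×4 + 1×3 + 2×2 + 3×2 + 4×1 = 21; y[1] = 1×1 + 1×4 + 2×3 + 3×2 + 4×2 = 25; y[2] = 1×2 + 1×1 + 2×4 + 3×3 + 4×2 = 28; y[3] = 1×2 + 1×2 + 2×1 + 3×4 + 4×3 = 30; y[4] = 1×3 + 1×2 + 2×2 + 3×1 + 4×4 = 28. Result: [21, 25, 28, 30, 28]

[21, 25, 28, 30, 28]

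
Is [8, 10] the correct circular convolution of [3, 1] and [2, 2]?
Recompute circular convolution of [3, 1] and [2, 2]: y[0] = 3×2 + 1×2 = 8; y[1] = 3×2 + 1×2 = 8 → [8, 8]. Compare to given [8, 10]: they differ at index 1: given 10, correct 8, so answer: No

No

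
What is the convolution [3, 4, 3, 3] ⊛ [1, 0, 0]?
y[0] = 3×1 = 3; y[1] = 3×0 + 4×1 = 4; y[2] = 3×0 + 4×0 + 3×1 = 3; y[3] = 4×0 + 3×0 + 3×1 = 3; y[4] = 3×0 + 3×0 = 0; y[5] = 3×0 = 0

[3, 4, 3, 3, 0, 0]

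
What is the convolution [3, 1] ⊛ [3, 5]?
y[0] = 3×3 = 9; y[1] = 3×5 + 1×3 = 18; y[2] = 1×5 = 5

[9, 18, 5]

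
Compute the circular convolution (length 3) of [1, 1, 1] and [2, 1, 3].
Use y[k] = Σ_j a[j]·b[(k-j) mod 3]. y[0] = 1×2 + 1×3 + 1×1 = 6; y[1] = 1×1 + 1×2 + 1×3 = 6; y[2] = 1×3 + 1×1 + 1×2 = 6. Result: [6, 6, 6]

[6, 6, 6]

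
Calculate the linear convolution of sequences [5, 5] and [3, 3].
y[0] = 5×3 = 15; y[1] = 5×3 + 5×3 = 30; y[2] = 5×3 = 15

[15, 30, 15]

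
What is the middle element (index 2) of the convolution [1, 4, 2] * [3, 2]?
Use y[k] = Σ_i a[i]·b[k-i] at k=2. y[2] = 4×2 + 2×3 = 14

14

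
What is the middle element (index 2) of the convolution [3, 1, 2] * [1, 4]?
Use y[k] = Σ_i a[i]·b[k-i] at k=2. y[2] = 1×4 + 2×1 = 6

6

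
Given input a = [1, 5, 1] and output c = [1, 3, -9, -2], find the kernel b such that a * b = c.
Output length 4 = len(a) + len(b) - 1 ⇒ len(b) = 2. Solve b forward using b[k] = (c[k] - Σ_{i≥1} a[i]·b[k-i]) / a[0]: b[0] = c[0] / a[0] = 1 / 1 = 1; b[1] = (c[1] - 5×1) / a[0] = (3 - 5×1) / 1 = -2. So b = [1, -2]. Forward-check [1, 5, 1] * [1, -2]: c[0] = 1×1 = 1; c[1] = 1×-2 + 5×1 = 3; c[2] = 5×-2 + 1×1 = -9; c[3] = 1×-2 = -2 → [1, 3, -9, -2] ✓

[1, -2]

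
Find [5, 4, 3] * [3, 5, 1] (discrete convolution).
y[0] = 5×3 = 15; y[1] = 5×5 + 4×3 = 37; y[2] = 5×1 + 4×5 + 3×3 = 34; y[3] = 4×1 + 3×5 = 19; y[4] = 3×1 = 3

[15, 37, 34, 19, 3]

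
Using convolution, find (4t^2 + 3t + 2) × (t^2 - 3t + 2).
Ascending coefficients: a = [2, 3, 4], b = [2, -3, 1]. c[0] = 2×2 = 4; c[1] = 2×-3 + 3×2 = 0; c[2] = 2×1 + 3×-3 + 4×2 = 1; c[3] = 3×1 + 4×-3 = -9; c[4] = 4×1 = 4. Result coefficients: [4, 0, 1, -9, 4] → 4t^4 - 9t^3 + t^2 + 4

4t^4 - 9t^3 + t^2 + 4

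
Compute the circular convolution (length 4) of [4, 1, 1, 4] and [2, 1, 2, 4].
Use y[k] = Σ_j u[j]·v[(k-j) mod 4]. y[0] = 4×2 + 1×4 + 1×2 + 4×1 = 18; y[1] = 4×1 + 1×2 + 1×4 + 4×2 = 18; y[2] = 4×2 + 1×1 + 1×2 + 4×4 = 27; y[3] = 4×4 + 1×2 + 1×1 + 4×2 = 27. Result: [18, 18, 27, 27]

[18, 18, 27, 27]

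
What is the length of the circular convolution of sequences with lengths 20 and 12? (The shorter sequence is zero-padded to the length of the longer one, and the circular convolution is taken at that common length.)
Circular convolution (zero-padding the shorter input) has length max(m, n) = max(20, 12) = 20

20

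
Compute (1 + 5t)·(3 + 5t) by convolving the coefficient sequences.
Ascending coefficients: a = [1, 5], b = [3, 5]. c[0] = 1×3 = 3; c[1] = 1×5 + 5×3 = 20; c[2] = 5×5 = 25. Result coefficients: [3, 20, 25] → 3 + 20t + 25t^2

3 + 20t + 25t^2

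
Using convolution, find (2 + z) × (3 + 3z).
Ascending coefficients: a = [2, 1], b = [3, 3]. c[0] = 2×3 = 6; c[1] = 2×3 + 1×3 = 9; c[2] = 1×3 = 3. Result coefficients: [6, 9, 3] → 6 + 9z + 3z^2

6 + 9z + 3z^2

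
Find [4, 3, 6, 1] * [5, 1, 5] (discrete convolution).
y[0] = 4×5 = 20; y[1] = 4×1 + 3×5 = 19; y[2] = 4×5 + 3×1 + 6×5 = 53; y[3] = 3×5 + 6×1 + 1×5 = 26; y[4] = 6×5 + 1×1 = 31; y[5] = 1×5 = 5

[20, 19, 53, 26, 31, 5]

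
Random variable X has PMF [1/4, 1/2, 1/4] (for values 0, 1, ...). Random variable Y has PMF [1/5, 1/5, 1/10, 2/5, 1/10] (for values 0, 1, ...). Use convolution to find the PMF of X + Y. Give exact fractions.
P(X+Y=k) = Σ_i P(X=i)·P(Y=k-i) — a convolution of [1/4, 1/2, 1/4] and [1/5, 1/5, 1/10, 2/5, 1/10]. P(X+Y=0) = (1/4)×(1/5) = 1/20; P(X+Y=1) = (1/4)×(1/5) + (1/2)×(1/5) = 1/20 + 1/10 = 3/20; P(X+Y=2) = (1/4)×(1/10) + (1/2)×(1/5) + (1/4)×(1/5) = 1/40 + 1/10 + 1/20 = 7/40; P(X+Y=3) = (1/4)×(2/5) + (1/2)×(1/10) + (1/4)×(1/5) = 1/10 + 1/20 + 1/20 = 1/5; P(X+Y=4) = (1/4)×(1/10) + (1/2)×(2/5) + (1/4)×(1/10) = 1/40 + 1/5 + 1/40 = 1/4; P(X+Y=5) = (1/2)×(1/10) + (1/4)×(2/5) = 1/20 + 1/10 = 3/20; P(X+Y=6) = (1/4)×(1/10) = 1/40. PMF: [1/20, 3/20, 7/40, 1/5, 1/4, 3/20, 1/40] (sums to 1 ✓)

[1/20, 3/20, 7/40, 1/5, 1/4, 3/20, 1/40]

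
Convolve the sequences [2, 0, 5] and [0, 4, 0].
y[0] = 2×0 = 0; y[1] = 2×4 + 0×0 = 8; y[2] = 2×0 + 0×4 + 5×0 = 0; y[3] = 0×0 + 5×4 = 20; y[4] = 5×0 = 0

[0, 8, 0, 20, 0]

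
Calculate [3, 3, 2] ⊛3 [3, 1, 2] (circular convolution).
Use y[k] = Σ_j u[j]·v[(k-j) mod 3]. y[0] = 3×3 + 3×2 + 2×1 = 17; y[1] = 3×1 + 3×3 + 2×2 = 16; y[2] = 3×2 + 3×1 + 2×3 = 15. Result: [17, 16, 15]

[17, 16, 15]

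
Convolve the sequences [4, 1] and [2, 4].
y[0] = 4×2 = 8; y[1] = 4×4 + 1×2 = 18; y[2] = 1×4 = 4

[8, 18, 4]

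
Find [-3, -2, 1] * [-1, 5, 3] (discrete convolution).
y[0] = -3×-1 = 3; y[1] = -3×5 + -2×-1 = -13; y[2] = -3×3 + -2×5 + 1×-1 = -20; y[3] = -2×3 + 1×5 = -1; y[4] = 1×3 = 3

[3, -13, -20, -1, 3]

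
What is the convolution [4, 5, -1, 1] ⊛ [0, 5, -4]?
y[0] = 4×0 = 0; y[1] = 4×5 + 5×0 = 20; y[2] = 4×-4 + 5×5 + -1×0 = 9; y[3] = 5×-4 + -1×5 + 1×0 = -25; y[4] = -1×-4 + 1×5 = 9; y[5] = 1×-4 = -4

[0, 20, 9, -25, 9, -4]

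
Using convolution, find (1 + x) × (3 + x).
Ascending coefficients: a = [1, 1], b = [3, 1]. c[0] = 1×3 = 3; c[1] = 1×1 + 1×3 = 4; c[2] = 1×1 = 1. Result coefficients: [3, 4, 1] → 3 + 4x + x^2

3 + 4x + x^2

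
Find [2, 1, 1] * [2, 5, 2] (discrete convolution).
y[0] = 2×2 = 4; y[1] = 2×5 + 1×2 = 12; y[2] = 2×2 + 1×5 + 1×2 = 11; y[3] = 1×2 + 1×5 = 7; y[4] = 1×2 = 2

[4, 12, 11, 7, 2]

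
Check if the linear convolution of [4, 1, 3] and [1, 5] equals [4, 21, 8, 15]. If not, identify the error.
Recompute linear convolution of [4, 1, 3] and [1, 5]: y[0] = 4×1 = 4; y[1] = 4×5 + 1×1 = 21; y[2] = 1×5 + 3×1 = 8; y[3] = 3×5 = 15 → [4, 21, 8, 15]. Given [4, 21, 8, 15] matches, so answer: Yes

Yes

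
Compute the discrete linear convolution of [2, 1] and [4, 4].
y[0] = 2×4 = 8; y[1] = 2×4 + 1×4 = 12; y[2] = 1×4 = 4

[8, 12, 4]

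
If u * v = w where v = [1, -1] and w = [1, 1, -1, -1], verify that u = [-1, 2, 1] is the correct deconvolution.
Forward-compute [-1, 2, 1] * [1, -1]: w[0] = -1×1 = -1; w[1] = -1×-1 + 2×1 = 3; w[2] = 2×-1 + 1×1 = -1; w[3] = 1×-1 = -1 → [-1, 3, -1, -1]. Does not match given w = [1, 1, -1, -1].

Not verified. [-1, 2, 1] * [1, -1] = [-1, 3, -1, -1], which differs from [1, 1, -1, -1] at index 0.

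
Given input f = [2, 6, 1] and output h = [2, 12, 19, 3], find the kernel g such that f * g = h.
Output length 4 = len(f) + len(g) - 1 ⇒ len(g) = 2. Solve g forward using g[k] = (h[k] - Σ_{i≥1} f[i]·g[k-i]) / f[0]: g[0] = h[0] / f[0] = 2 / 2 = 1; g[1] = (h[1] - 6×1) / f[0] = (12 - 6×1) / 2 = 3. So g = [1, 3]. Forward-check [2, 6, 1] * [1, 3]: h[0] = 2×1 = 2; h[1] = 2×3 + 6×1 = 12; h[2] = 6×3 + 1×1 = 19; h[3] = 1×3 = 3 → [2, 12, 19, 3] ✓

[1, 3]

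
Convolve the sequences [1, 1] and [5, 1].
y[0] = 1×5 = 5; y[1] = 1×1 + 1×5 = 6; y[2] = 1×1 = 1

[5, 6, 1]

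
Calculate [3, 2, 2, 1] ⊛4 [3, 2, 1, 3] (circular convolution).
Use y[k] = Σ_j x[j]·h[(k-j) mod 4]. y[0] = 3×3 + 2×3 + 2×1 + 1×2 = 19; y[1] = 3×2 + 2×3 + 2×3 + 1×1 = 19; y[2] = 3×1 + 2×2 + 2×3 + 1×3 = 16; y[3] = 3×3 + 2×1 + 2×2 + 1×3 = 18. Result: [19, 19, 16, 18]

[19, 19, 16, 18]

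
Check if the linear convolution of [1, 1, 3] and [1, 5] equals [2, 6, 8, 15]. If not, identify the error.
Recompute linear convolution of [1, 1, 3] and [1, 5]: y[0] = 1×1 = 1; y[1] = 1×5 + 1×1 = 6; y[2] = 1×5 + 3×1 = 8; y[3] = 3×5 = 15 → [1, 6, 8, 15]. Compare to given [2, 6, 8, 15]: they differ at index 0: given 2, correct 1, so answer: No

No. Error at index 0: given 2, correct 1.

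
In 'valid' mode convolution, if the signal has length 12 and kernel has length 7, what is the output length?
'Valid' mode counts only positions where the kernel fully overlaps the signal: m - n + 1 = 12 - 7 + 1 = 6

6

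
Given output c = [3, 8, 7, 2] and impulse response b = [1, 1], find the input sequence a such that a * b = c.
Deconvolve c=[3, 8, 7, 2] by b=[1, 1]. Since b[0]=1, solve forward: a[0] = c[0] / 1 = 3; a[1] = (c[1] - 3×1) / 1 = 5; a[2] = (c[2] - 5×1) / 1 = 2. So a = [3, 5, 2]. Check by forward convolution: c[0] = 3×1 = 3; c[1] = 3×1 + 5×1 = 8; c[2] = 5×1 + 2×1 = 7; c[3] = 2×1 = 2

[3, 5, 2]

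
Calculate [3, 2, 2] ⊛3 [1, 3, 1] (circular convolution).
Use y[k] = Σ_j x[j]·h[(k-j) mod 3]. y[0] = 3×1 + 2×1 + 2×3 = 11; y[1] = 3×3 + 2×1 + 2×1 = 13; y[2] = 3×1 + 2×3 + 2×1 = 11. Result: [11, 13, 11]

[11, 13, 11]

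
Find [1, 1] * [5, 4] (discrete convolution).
y[0] = 1×5 = 5; y[1] = 1×4 + 1×5 = 9; y[2] = 1×4 = 4

[5, 9, 4]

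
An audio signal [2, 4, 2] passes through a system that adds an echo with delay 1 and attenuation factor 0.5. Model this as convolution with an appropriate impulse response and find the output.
Direct-path + delayed-attenuated-path model → impulse response h = [1, 0.5] (1 at lag 0, 0.5 at lag 1). Output y[n] = x[n] + 0.5·x[n - 1] (with x[n] = 0 outside 0..2): y[0] = 2 + 0.5×0 = 2; y[1] = 4 + 0.5×2 = 5.0; y[2] = 2 + 0.5×4 = 4.0; y[3] = 0 + 0.5×2 = 1.0. So y = [2, 5.0, 4.0, 1.0]

[2, 5.0, 4.0, 1.0]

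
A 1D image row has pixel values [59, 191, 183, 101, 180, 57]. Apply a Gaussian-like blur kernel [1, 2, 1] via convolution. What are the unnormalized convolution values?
Convolve image row [59, 191, 183, 101, 180, 57] with kernel [1, 2, 1]: y[0] = 59×1 = 59; y[1] = 59×2 + 191×1 = 309; y[2] = 59×1 + 191×2 + 183×1 = 624; y[3] = 191×1 + 183×2 + 101×1 = 658; y[4] = 183×1 + 101×2 + 180×1 = 565; y[5] = 101×1 + 180×2 + 57×1 = 518; y[6] = 180×1 + 57×2 = 294; y[7] = 57×1 = 57 → [59, 309, 624, 658, 565, 518, 294, 57]. Normalization factor = sum(kernel) = 4.

[59, 309, 624, 658, 565, 518, 294, 57]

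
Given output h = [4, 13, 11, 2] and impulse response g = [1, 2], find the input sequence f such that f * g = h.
Deconvolve h=[4, 13, 11, 2] by g=[1, 2]. Since g[0]=1, solve forward: f[0] = h[0] / 1 = 4; f[1] = (h[1] - 4×2) / 1 = 5; f[2] = (h[2] - 5×2) / 1 = 1. So f = [4, 5, 1]. Check by forward convolution: h[0] = 4×1 = 4; h[1] = 4×2 + 5×1 = 13; h[2] = 5×2 + 1×1 = 11; h[3] = 1×2 = 2

[4, 5, 1]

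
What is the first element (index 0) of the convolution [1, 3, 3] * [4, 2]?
Use y[k] = Σ_i a[i]·b[k-i] at k=0. y[0] = 1×4 = 4

4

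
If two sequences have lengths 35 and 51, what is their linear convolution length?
Linear/full convolution length: m + n - 1 = 35 + 51 - 1 = 85

85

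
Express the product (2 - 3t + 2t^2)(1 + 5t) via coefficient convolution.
Ascending coefficients: a = [2, -3, 2], b = [1, 5]. c[0] = 2×1 = 2; c[1] = 2×5 + -3×1 = 7; c[2] = -3×5 + 2×1 = -13; c[3] = 2×5 = 10. Result coefficients: [2, 7, -13, 10] → 2 + 7t - 13t^2 + 10t^3

2 + 7t - 13t^2 + 10t^3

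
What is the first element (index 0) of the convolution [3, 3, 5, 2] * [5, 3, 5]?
Use y[k] = Σ_i a[i]·b[k-i] at k=0. y[0] = 3×5 = 15

15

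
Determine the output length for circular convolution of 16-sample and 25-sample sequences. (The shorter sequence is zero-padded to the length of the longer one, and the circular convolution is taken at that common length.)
Circular convolution (zero-padding the shorter input) has length max(m, n) = max(16, 25) = 25

25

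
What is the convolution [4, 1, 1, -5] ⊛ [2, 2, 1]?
y[0] = 4×2 = 8; y[1] = 4×2 + 1×2 = 10; y[2] = 4×1 + 1×2 + 1×2 = 8; y[3] = 1×1 + 1×2 + -5×2 = -7; y[4] = 1×1 + -5×2 = -9; y[5] = -5×1 = -5

[8, 10, 8, -7, -9, -5]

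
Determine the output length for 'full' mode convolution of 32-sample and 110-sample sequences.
Linear/full convolution length: m + n - 1 = 32 + 110 - 1 = 141

141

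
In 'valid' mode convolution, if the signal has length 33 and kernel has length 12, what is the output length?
'Valid' mode counts only positions where the kernel fully overlaps the signal: m - n + 1 = 33 - 12 + 1 = 22

22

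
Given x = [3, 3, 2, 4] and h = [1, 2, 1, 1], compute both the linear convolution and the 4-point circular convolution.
Linear: y_lin[0] = 3×1 = 3; y_lin[1] = 3×2 + 3×1 = 9; y_lin[2] = 3×1 + 3×2 + 2×1 = 11; y_lin[3] = 3×1 + 3×1 + 2×2 + 4×1 = 14; y_lin[4] = 3×1 + 2×1 + 4×2 = 13; y_lin[5] = 2×1 + 4×1 = 6; y_lin[6] = 4×1 = 4 → [3, 9, 11, 14, 13, 6, 4]. Circular (length 4): y[0] = 3×1 + 3×1 + 2×1 + 4×2 = 16; y[1] = 3×2 + 3×1 + 2×1 + 4×1 = 15; y[2] = 3×1 + 3×2 + 2×1 + 4×1 = 15; y[3] = 3×1 + 3×1 + 2×2 + 4×1 = 14 → [16, 15, 15, 14]

Linear: [3, 9, 11, 14, 13, 6, 4], Circular: [16, 15, 15, 14]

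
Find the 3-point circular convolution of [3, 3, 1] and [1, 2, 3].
Use y[k] = Σ_j f[j]·g[(k-j) mod 3]. y[0] = 3×1 + 3×3 + 1×2 = 14; y[1] = 3×2 + 3×1 + 1×3 = 12; y[2] = 3×3 + 3×2 + 1×1 = 16. Result: [14, 12, 16]

[14, 12, 16]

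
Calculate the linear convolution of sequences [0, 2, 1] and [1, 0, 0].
y[0] = 0×1 = 0; y[1] = 0×0 + 2×1 = 2; y[2] = 0×0 + 2×0 + 1×1 = 1; y[3] = 2×0 + 1×0 = 0; y[4] = 1×0 = 0

[0, 2, 1, 0, 0]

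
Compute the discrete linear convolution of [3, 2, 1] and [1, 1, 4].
y[0] = 3×1 = 3; y[1] = 3×1 + 2×1 = 5; y[2] = 3×4 + 2×1 + 1×1 = 15; y[3] = 2×4 + 1×1 = 9; y[4] = 1×4 = 4

[3, 5, 15, 9, 4]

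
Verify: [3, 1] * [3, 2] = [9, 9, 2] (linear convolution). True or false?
Recompute linear convolution of [3, 1] and [3, 2]: y[0] = 3×3 = 9; y[1] = 3×2 + 1×3 = 9; y[2] = 1×2 = 2 → [9, 9, 2]. Given [9, 9, 2] matches, so answer: Yes

Yes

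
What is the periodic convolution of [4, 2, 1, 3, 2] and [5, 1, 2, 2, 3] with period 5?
Use y[k] = Σ_j x[j]·h[(k-j) mod 5]. y[0] = 4×5 + 2×3 + 1×2 + 3×2 + 2×1 = 36; y[1] = 4×1 + 2×5 + 1×3 + 3×2 + 2×2 = 27; y[2] = 4×2 + 2×1 + 1×5 + 3×3 + 2×2 = 28; y[3] = 4×2 + 2×2 + 1×1 + 3×5 + 2×3 = 34; y[4] = 4×3 + 2×2 + 1×2 + 3×1 + 2×5 = 31. Result: [36, 27, 28, 34, 31]

[36, 27, 28, 34, 31]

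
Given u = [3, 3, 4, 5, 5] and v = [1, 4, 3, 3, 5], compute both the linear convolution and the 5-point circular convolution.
Linear: y_lin[0] = 3×1 = 3; y_lin[1] = 3×4 + 3×1 = 15; y_lin[2] = 3×3 + 3×4 + 4×1 = 25; y_lin[3] = 3×3 + 3×3 + 4×4 + 5×1 = 39; y_lin[4] = 3×5 + 3×3 + 4×3 + 5×4 + 5×1 = 61; y_lin[5] = 3×5 + 4×3 + 5×3 + 5×4 = 62; y_lin[6] = 4×5 + 5×3 + 5×3 = 50; y_lin[7] = 5×5 + 5×3 = 40; y_lin[8] = 5×5 = 25 → [3, 15, 25, 39, 61, 62, 50, 40, 25]. Circular (length 5): y[0] = 3×1 + 3×5 + 4×3 + 5×3 + 5×4 = 65; y[1] = 3×4 + 3×1 + 4×5 + 5×3 + 5×3 = 65; y[2] = 3×3 + 3×4 + 4×1 + 5×5 + 5×3 = 65; y[3] = 3×3 + 3×3 + 4×4 + 5×1 + 5×5 = 64; y[4] = 3×5 + 3×3 + 4×3 + 5×4 + 5×1 = 61 → [65, 65, 65, 64, 61]

Linear: [3, 15, 25, 39, 61, 62, 50, 40, 25], Circular: [65, 65, 65, 64, 61]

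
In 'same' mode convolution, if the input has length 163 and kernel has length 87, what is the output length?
'Same' mode returns an output with the same length as the input: 163

163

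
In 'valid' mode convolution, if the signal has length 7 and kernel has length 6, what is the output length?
'Valid' mode counts only positions where the kernel fully overlaps the signal: m - n + 1 = 7 - 6 + 1 = 2

2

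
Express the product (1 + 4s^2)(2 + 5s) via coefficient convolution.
Ascending coefficients: a = [1, 0, 4], b = [2, 5]. c[0] = 1×2 = 2; c[1] = 1×5 + 0×2 = 5; c[2] = 0×5 + 4×2 = 8; c[3] = 4×5 = 20. Result coefficients: [2, 5, 8, 20] → 2 + 5s + 8s^2 + 20s^3

2 + 5s + 8s^2 + 20s^3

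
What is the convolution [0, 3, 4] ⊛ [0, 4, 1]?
y[0] = 0×0 = 0; y[1] = 0×4 + 3×0 = 0; y[2] = 0×1 + 3×4 + 4×0 = 12; y[3] = 3×1 + 4×4 = 19; y[4] = 4×1 = 4

[0, 0, 12, 19, 4]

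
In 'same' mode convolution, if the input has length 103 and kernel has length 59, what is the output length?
'Same' mode returns an output with the same length as the input: 103

103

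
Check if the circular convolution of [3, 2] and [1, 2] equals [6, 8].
Recompute circular convolution of [3, 2] and [1, 2]: y[0] = 3×1 + 2×2 = 7; y[1] = 3×2 + 2×1 = 8 → [7, 8]. Compare to given [6, 8]: they differ at index 0: given 6, correct 7, so answer: No

No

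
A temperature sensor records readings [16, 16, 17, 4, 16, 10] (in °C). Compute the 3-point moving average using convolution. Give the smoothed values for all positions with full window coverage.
3-point moving average kernel = [1, 1, 1]. Apply in 'valid' mode (full window coverage): avg[0] = (16 + 16 + 17) / 3 = 16.33; avg[1] = (16 + 17 + 4) / 3 = 12.33; avg[2] = (17 + 4 + 16) / 3 = 12.33; avg[3] = (4 + 16 + 10) / 3 = 10.0. Smoothed values: [16.33, 12.33, 12.33, 10.0]

[16.33, 12.33, 12.33, 10.0]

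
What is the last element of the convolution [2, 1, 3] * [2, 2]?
Use y[k] = Σ_i a[i]·b[k-i] at k=3. y[3] = 3×2 = 6

6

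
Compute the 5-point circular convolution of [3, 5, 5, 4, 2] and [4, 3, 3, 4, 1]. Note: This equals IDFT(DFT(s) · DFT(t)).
Either evaluate y[k] = Σ_j s[j]·t[(k-j) mod 5] directly, or use IDFT(DFT(s) · DFT(t)). y[0] = 3×4 + 5×1 + 5×4 + 4×3 + 2×3 = 55; y[1] = 3×3 + 5×4 + 5×1 + 4×4 + 2×3 = 56; y[2] = 3×3 + 5×3 + 5×4 + 4×1 + 2×4 = 56; y[3] = 3×4 + 5×3 + 5×3 + 4×4 + 2×1 = 60; y[4] = 3×1 + 5×4 + 5×3 + 4×3 + 2×4 = 58. Result: [55, 56, 56, 60, 58]

[55, 56, 56, 60, 58]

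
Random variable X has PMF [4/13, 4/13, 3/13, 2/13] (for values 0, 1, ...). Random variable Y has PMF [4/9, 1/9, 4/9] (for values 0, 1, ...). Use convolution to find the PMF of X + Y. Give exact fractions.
P(X+Y=k) = Σ_i P(X=i)·P(Y=k-i) — a convolution of [4/13, 4/13, 3/13, 2/13] and [4/9, 1/9, 4/9]. P(X+Y=0) = (4/13)×(4/9) = 16/117; P(X+Y=1) = (4/13)×(1/9) + (4/13)×(4/9) = 4/117 + 16/117 = 20/117; P(X+Y=2) = (4/13)×(4/9) + (4/13)×(1/9) + (3/13)×(4/9) = 16/117 + 4/117 + 4/39 = 32/117; P(X+Y=3) = (4/13)×(4/9) + (3/13)×(1/9) + (2/13)×(4/9) = 16/117 + 1/39 + 8/117 = 3/13; P(X+Y=4) = (3/13)×(4/9) + (2/13)×(1/9) = 4/39 + 2/117 = 14/117; P(X+Y=5) = (2/13)×(4/9) = 8/117. PMF: [16/117, 20/117, 32/117, 3/13, 14/117, 8/117] (sums to 1 ✓)

[16/117, 20/117, 32/117, 3/13, 14/117, 8/117]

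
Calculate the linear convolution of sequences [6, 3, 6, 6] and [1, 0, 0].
y[0] = 6×1 = 6; y[1] = 6×0 + 3×1 = 3; y[2] = 6×0 + 3×0 + 6×1 = 6; y[3] = 3×0 + 6×0 + 6×1 = 6; y[4] = 6×0 + 6×0 = 0; y[5] = 6×0 = 0

[6, 3, 6, 6, 0, 0]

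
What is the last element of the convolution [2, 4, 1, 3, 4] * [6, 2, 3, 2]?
Use y[k] = Σ_i a[i]·b[k-i] at k=7. y[7] = 4×2 = 8

8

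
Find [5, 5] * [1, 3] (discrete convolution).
y[0] = 5×1 = 5; y[1] = 5×3 + 5×1 = 20; y[2] = 5×3 = 15

[5, 20, 15]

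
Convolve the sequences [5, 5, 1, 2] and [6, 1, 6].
y[0] = 5×6 = 30; y[1] = 5×1 + 5×6 = 35; y[2] = 5×6 + 5×1 + 1×6 = 41; y[3] = 5×6 + 1×1 + 2×6 = 43; y[4] = 1×6 + 2×1 = 8; y[5] = 2×6 = 12

[30, 35, 41, 43, 8, 12]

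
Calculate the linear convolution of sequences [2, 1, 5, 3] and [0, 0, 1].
y[0] = 2×0 = 0; y[1] = 2×0 + 1×0 = 0; y[2] = 2×1 + 1×0 + 5×0 = 2; y[3] = 1×1 + 5×0 + 3×0 = 1; y[4] = 5×1 + 3×0 = 5; y[5] = 3×1 = 3

[0, 0, 2, 1, 5, 3]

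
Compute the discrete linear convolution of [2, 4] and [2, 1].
y[0] = 2×2 = 4; y[1] = 2×1 + 4×2 = 10; y[2] = 4×1 = 4

[4, 10, 4]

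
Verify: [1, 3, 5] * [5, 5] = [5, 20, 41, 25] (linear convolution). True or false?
Recompute linear convolution of [1, 3, 5] and [5, 5]: y[0] = 1×5 = 5; y[1] = 1×5 + 3×5 = 20; y[2] = 3×5 + 5×5 = 40; y[3] = 5×5 = 25 → [5, 20, 40, 25]. Compare to given [5, 20, 41, 25]: they differ at index 2: given 41, correct 40, so answer: No

No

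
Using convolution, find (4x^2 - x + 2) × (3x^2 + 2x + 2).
Ascending coefficients: a = [2, -1, 4], b = [2, 2, 3]. c[0] = 2×2 = 4; c[1] = 2×2 + -1×2 = 2; c[2] = 2×3 + -1×2 + 4×2 = 12; c[3] = -1×3 + 4×2 = 5; c[4] = 4×3 = 12. Result coefficients: [4, 2, 12, 5, 12] → 12x^4 + 5x^3 + 12x^2 + 2x + 4

12x^4 + 5x^3 + 12x^2 + 2x + 4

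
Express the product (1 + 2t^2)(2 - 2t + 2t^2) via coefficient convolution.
Ascending coefficients: a = [1, 0, 2], b = [2, -2, 2]. c[0] = 1×2 = 2; c[1] = 1×-2 + 0×2 = -2; c[2] = 1×2 + 0×-2 + 2×2 = 6; c[3] = 0×2 + 2×-2 = -4; c[4] = 2×2 = 4. Result coefficients: [2, -2, 6, -4, 4] → 2 - 2t + 6t^2 - 4t^3 + 4t^4

2 - 2t + 6t^2 - 4t^3 + 4t^4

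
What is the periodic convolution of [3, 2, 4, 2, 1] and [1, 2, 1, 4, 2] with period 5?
Use y[k] = Σ_j a[j]·b[(k-j) mod 5]. y[0] = 3×1 + 2×2 + 4×4 + 2×1 + 1×2 = 27; y[1] = 3×2 + 2×1 + 4×2 + 2×4 + 1×1 = 25; y[2] = 3×1 + 2×2 + 4×1 + 2×2 + 1×4 = 19; y[3] = 3×4 + 2×1 + 4×2 + 2×1 + 1×2 = 26; y[4] = 3×2 + 2×4 + 4×1 + 2×2 + 1×1 = 23. Result: [27, 25, 19, 26, 23]

[27, 25, 19, 26, 23]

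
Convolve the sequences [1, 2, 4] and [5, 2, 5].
y[0] = 1×5 = 5; y[1] = 1×2 + 2×5 = 12; y[2] = 1×5 + 2×2 + 4×5 = 29; y[3] = 2×5 + 4×2 = 18; y[4] = 4×5 = 20

[5, 12, 29, 18, 20]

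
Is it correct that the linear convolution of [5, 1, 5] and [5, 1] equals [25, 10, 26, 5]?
Recompute linear convolution of [5, 1, 5] and [5, 1]: y[0] = 5×5 = 25; y[1] = 5×1 + 1×5 = 10; y[2] = 1×1 + 5×5 = 26; y[3] = 5×1 = 5 → [25, 10, 26, 5]. Given [25, 10, 26, 5] matches, so answer: Yes

Yes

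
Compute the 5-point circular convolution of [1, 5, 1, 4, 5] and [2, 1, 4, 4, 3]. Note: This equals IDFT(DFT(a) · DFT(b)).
Either evaluate y[k] = Σ_j a[j]·b[(k-j) mod 5] directly, or use IDFT(DFT(a) · DFT(b)). y[0] = 1×2 + 5×3 + 1×4 + 4×4 + 5×1 = 42; y[1] = 1×1 + 5×2 + 1×3 + 4×4 + 5×4 = 50; y[2] = 1×4 + 5×1 + 1×2 + 4×3 + 5×4 = 43; y[3] = 1×4 + 5×4 + 1×1 + 4×2 + 5×3 = 48; y[4] = 1×3 + 5×4 + 1×4 + 4×1 + 5×2 = 41. Result: [42, 50, 43, 48, 41]

[42, 50, 43, 48, 41]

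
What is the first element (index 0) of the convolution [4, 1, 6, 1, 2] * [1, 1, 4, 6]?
Use y[k] = Σ_i a[i]·b[k-i] at k=0. y[0] = 4×1 = 4

4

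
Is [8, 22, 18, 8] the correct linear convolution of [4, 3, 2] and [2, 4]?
Recompute linear convolution of [4, 3, 2] and [2, 4]: y[0] = 4×2 = 8; y[1] = 4×4 + 3×2 = 22; y[2] = 3×4 + 2×2 = 16; y[3] = 2×4 = 8 → [8, 22, 16, 8]. Compare to given [8, 22, 18, 8]: they differ at index 2: given 18, correct 16, so answer: No

No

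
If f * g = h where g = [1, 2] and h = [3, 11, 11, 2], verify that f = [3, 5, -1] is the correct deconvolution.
Forward-compute [3, 5, -1] * [1, 2]: h[0] = 3×1 = 3; h[1] = 3×2 + 5×1 = 11; h[2] = 5×2 + -1×1 = 9; h[3] = -1×2 = -2 → [3, 11, 9, -2]. Does not match given h = [3, 11, 11, 2].

Not verified. [3, 5, -1] * [1, 2] = [3, 11, 9, -2], which differs from [3, 11, 11, 2] at index 2.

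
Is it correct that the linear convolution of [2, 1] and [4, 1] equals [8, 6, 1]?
Recompute linear convolution of [2, 1] and [4, 1]: y[0] = 2×4 = 8; y[1] = 2×1 + 1×4 = 6; y[2] = 1×1 = 1 → [8, 6, 1]. Given [8, 6, 1] matches, so answer: Yes

Yes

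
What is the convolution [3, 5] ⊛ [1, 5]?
y[0] = 3×1 = 3; y[1] = 3×5 + 5×1 = 20; y[2] = 5×5 = 25

[3, 20, 25]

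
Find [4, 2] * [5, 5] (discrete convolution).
y[0] = 4×5 = 20; y[1] = 4×5 + 2×5 = 30; y[2] = 2×5 = 10

[20, 30, 10]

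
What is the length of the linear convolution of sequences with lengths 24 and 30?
Linear/full convolution length: m + n - 1 = 24 + 30 - 1 = 53

53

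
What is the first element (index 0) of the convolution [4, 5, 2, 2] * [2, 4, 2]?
Use y[k] = Σ_i a[i]·b[k-i] at k=0. y[0] = 4×2 = 8

8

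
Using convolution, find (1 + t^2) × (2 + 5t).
Ascending coefficients: a = [1, 0, 1], b = [2, 5]. c[0] = 1×2 = 2; c[1] = 1×5 + 0×2 = 5; c[2] = 0×5 + 1×2 = 2; c[3] = 1×5 = 5. Result coefficients: [2, 5, 2, 5] → 2 + 5t + 2t^2 + 5t^3

2 + 5t + 2t^2 + 5t^3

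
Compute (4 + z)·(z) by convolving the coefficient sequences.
Ascending coefficients: a = [4, 1], b = [0, 1]. c[0] = 4×0 = 0; c[1] = 4×1 + 1×0 = 4; c[2] = 1×1 = 1. Result coefficients: [0, 4, 1] → 4z + z^2

4z + z^2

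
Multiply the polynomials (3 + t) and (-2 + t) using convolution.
Ascending coefficients: a = [3, 1], b = [-2, 1]. c[0] = 3×-2 = -6; c[1] = 3×1 + 1×-2 = 1; c[2] = 1×1 = 1. Result coefficients: [-6, 1, 1] → -6 + t + t^2

-6 + t + t^2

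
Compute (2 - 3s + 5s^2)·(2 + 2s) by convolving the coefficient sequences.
Ascending coefficients: a = [2, -3, 5], b = [2, 2]. c[0] = 2×2 = 4; c[1] = 2×2 + -3×2 = -2; c[2] = -3×2 + 5×2 = 4; c[3] = 5×2 = 10. Result coefficients: [4, -2, 4, 10] → 4 - 2s + 4s^2 + 10s^3

4 - 2s + 4s^2 + 10s^3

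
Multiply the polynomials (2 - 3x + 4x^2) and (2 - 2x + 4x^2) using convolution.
Ascending coefficients: a = [2, -3, 4], b = [2, -2, 4]. c[0] = 2×2 = 4; c[1] = 2×-2 + -3×2 = -10; c[2] = 2×4 + -3×-2 + 4×2 = 22; c[3] = -3×4 + 4×-2 = -20; c[4] = 4×4 = 16. Result coefficients: [4, -10, 22, -20, 16] → 4 - 10x + 22x^2 - 20x^3 + 16x^4

4 - 10x + 22x^2 - 20x^3 + 16x^4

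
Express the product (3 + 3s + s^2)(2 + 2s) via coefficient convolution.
Ascending coefficients: a = [3, 3, 1], b = [2, 2]. c[0] = 3×2 = 6; c[1] = 3×2 + 3×2 = 12; c[2] = 3×2 + 1×2 = 8; c[3] = 1×2 = 2. Result coefficients: [6, 12, 8, 2] → 6 + 12s + 8s^2 + 2s^3

6 + 12s + 8s^2 + 2s^3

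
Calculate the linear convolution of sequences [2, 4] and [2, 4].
y[0] = 2×2 = 4; y[1] = 2×4 + 4×2 = 16; y[2] = 4×4 = 16

[4, 16, 16]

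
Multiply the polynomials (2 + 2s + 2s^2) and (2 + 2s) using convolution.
Ascending coefficients: a = [2, 2, 2], b = [2, 2]. c[0] = 2×2 = 4; c[1] = 2×2 + 2×2 = 8; c[2] = 2×2 + 2×2 = 8; c[3] = 2×2 = 4. Result coefficients: [4, 8, 8, 4] → 4 + 8s + 8s^2 + 4s^3

4 + 8s + 8s^2 + 4s^3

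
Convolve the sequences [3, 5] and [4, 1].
y[0] = 3×4 = 12; y[1] = 3×1 + 5×4 = 23; y[2] = 5×1 = 5

[12, 23, 5]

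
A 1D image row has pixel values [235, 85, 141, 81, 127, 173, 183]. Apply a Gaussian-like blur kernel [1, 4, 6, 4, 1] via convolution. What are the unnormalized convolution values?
Convolve image row [235, 85, 141, 81, 127, 173, 183] with kernel [1, 4, 6, 4, 1]: y[0] = 235×1 = 235; y[1] = 235×4 + 85×1 = 1025; y[2] = 235×6 + 85×4 + 141×1 = 1891; y[3] = 235×4 + 85×6 + 141×4 + 81×1 = 2095; y[4] = 235×1 + 85×4 + 141×6 + 81×4 + 127×1 = 1872; y[5] = 85×1 + 141×4 + 81×6 + 127×4 + 173×1 = 1816; y[6] = 141×1 + 81×4 + 127×6 + 173×4 + 183×1 = 2102; y[7] = 81×1 + 127×4 + 173×6 + 183×4 = 2359; y[8] = 127×1 + 173×4 + 183×6 = 1917; y[9] = 173×1 + 183×4 = 905; y[10] = 183×1 = 183 → [235, 1025, 1891, 2095, 1872, 1816, 2102, 2359, 1917, 905, 183]. Normalization factor = sum(kernel) = 16.

[235, 1025, 1891, 2095, 1872, 1816, 2102, 2359, 1917, 905, 183]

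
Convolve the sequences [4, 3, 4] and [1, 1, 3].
y[0] = 4×1 = 4; y[1] = 4×1 + 3×1 = 7; y[2] = 4×3 + 3×1 + 4×1 = 19; y[3] = 3×3 + 4×1 = 13; y[4] = 4×3 = 12

[4, 7, 19, 13, 12]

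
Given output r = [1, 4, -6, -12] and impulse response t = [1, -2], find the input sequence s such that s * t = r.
Deconvolve r=[1, 4, -6, -12] by t=[1, -2]. Since t[0]=1, solve forward: s[0] = r[0] / 1 = 1; s[1] = (r[1] - 1×-2) / 1 = 6; s[2] = (r[2] - 6×-2) / 1 = 6. So s = [1, 6, 6]. Check by forward convolution: r[0] = 1×1 = 1; r[1] = 1×-2 + 6×1 = 4; r[2] = 6×-2 + 6×1 = -6; r[3] = 6×-2 = -12

[1, 6, 6]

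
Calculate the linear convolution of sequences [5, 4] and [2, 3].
y[0] = 5×2 = 10; y[1] = 5×3 + 4×2 = 23; y[2] = 4×3 = 12

[10, 23, 12]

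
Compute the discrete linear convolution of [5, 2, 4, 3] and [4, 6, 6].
y[0] = 5×4 = 20; y[1] = 5×6 + 2×4 = 38; y[2] = 5×6 + 2×6 + 4×4 = 58; y[3] = 2×6 + 4×6 + 3×4 = 48; y[4] = 4×6 + 3×6 = 42; y[5] = 3×6 = 18

[20, 38, 58, 48, 42, 18]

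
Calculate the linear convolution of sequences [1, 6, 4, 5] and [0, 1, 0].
y[0] = 1×0 = 0; y[1] = 1×1 + 6×0 = 1; y[2] = 1×0 + 6×1 + 4×0 = 6; y[3] = 6×0 + 4×1 + 5×0 = 4; y[4] = 4×0 + 5×1 = 5; y[5] = 5×0 = 0

[0, 1, 6, 4, 5, 0]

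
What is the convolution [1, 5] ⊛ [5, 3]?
y[0] = 1×5 = 5; y[1] = 1×3 + 5×5 = 28; y[2] = 5×3 = 15

[5, 28, 15]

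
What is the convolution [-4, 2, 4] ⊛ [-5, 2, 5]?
y[0] = -4×-5 = 20; y[1] = -4×2 + 2×-5 = -18; y[2] = -4×5 + 2×2 + 4×-5 = -36; y[3] = 2×5 + 4×2 = 18; y[4] = 4×5 = 20

[20, -18, -36, 18, 20]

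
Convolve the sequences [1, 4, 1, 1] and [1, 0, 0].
y[0] = 1×1 = 1; y[1] = 1×0 + 4×1 = 4; y[2] = 1×0 + 4×0 + 1×1 = 1; y[3] = 4×0 + 1×0 + 1×1 = 1; y[4] = 1×0 + 1×0 = 0; y[5] = 1×0 = 0

[1, 4, 1, 1, 0, 0]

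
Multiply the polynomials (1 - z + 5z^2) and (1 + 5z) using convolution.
Ascending coefficients: a = [1, -1, 5], b = [1, 5]. c[0] = 1×1 = 1; c[1] = 1×5 + -1×1 = 4; c[2] = -1×5 + 5×1 = 0; c[3] = 5×5 = 25. Result coefficients: [1, 4, 0, 25] → 1 + 4z + 25z^3

1 + 4z + 25z^3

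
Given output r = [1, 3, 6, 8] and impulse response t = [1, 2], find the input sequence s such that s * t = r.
Deconvolve r=[1, 3, 6, 8] by t=[1, 2]. Since t[0]=1, solve forward: s[0] = r[0] / 1 = 1; s[1] = (r[1] - 1×2) / 1 = 1; s[2] = (r[2] - 1×2) / 1 = 4. So s = [1, 1, 4]. Check by forward convolution: r[0] = 1×1 = 1; r[1] = 1×2 + 1×1 = 3; r[2] = 1×2 + 4×1 = 6; r[3] = 4×2 = 8

[1, 1, 4]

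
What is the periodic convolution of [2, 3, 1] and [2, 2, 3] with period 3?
Use y[k] = Σ_j f[j]·g[(k-j) mod 3]. y[0] = 2×2 + 3×3 + 1×2 = 15; y[1] = 2×2 + 3×2 + 1×3 = 13; y[2] = 2×3 + 3×2 + 1×2 = 14. Result: [15, 13, 14]

[15, 13, 14]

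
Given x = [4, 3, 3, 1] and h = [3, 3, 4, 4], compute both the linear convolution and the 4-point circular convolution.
Linear: y_lin[0] = 4×3 = 12; y_lin[1] = 4×3 + 3×3 = 21; y_lin[2] = 4×4 + 3×3 + 3×3 = 34; y_lin[3] = 4×4 + 3×4 + 3×3 + 1×3 = 40; y_lin[4] = 3×4 + 3×4 + 1×3 = 27; y_lin[5] = 3×4 + 1×4 = 16; y_lin[6] = 1×4 = 4 → [12, 21, 34, 40, 27, 16, 4]. Circular (length 4): y[0] = 4×3 + 3×4 + 3×4 + 1×3 = 39; y[1] = 4×3 + 3×3 + 3×4 + 1×4 = 37; y[2] = 4×4 + 3×3 + 3×3 + 1×4 = 38; y[3] = 4×4 + 3×4 + 3×3 + 1×3 = 40 → [39, 37, 38, 40]

Linear: [12, 21, 34, 40, 27, 16, 4], Circular: [39, 37, 38, 40]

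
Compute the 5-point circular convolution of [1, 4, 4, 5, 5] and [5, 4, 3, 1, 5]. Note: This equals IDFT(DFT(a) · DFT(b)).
Either evaluate y[k] = Σ_j a[j]·b[(k-j) mod 5] directly, or use IDFT(DFT(a) · DFT(b)). y[0] = 1×5 + 4×5 + 4×1 + 5×3 + 5×4 = 64; y[1] = 1×4 + 4×5 + 4×5 + 5×1 + 5×3 = 64; y[2] = 1×3 + 4×4 + 4×5 + 5×5 + 5×1 = 69; y[3] = 1×1 + 4×3 + 4×4 + 5×5 + 5×5 = 79; y[4] = 1×5 + 4×1 + 4×3 + 5×4 + 5×5 = 66. Result: [64, 64, 69, 79, 66]

[64, 64, 69, 79, 66]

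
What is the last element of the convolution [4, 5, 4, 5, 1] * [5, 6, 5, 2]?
Use y[k] = Σ_i a[i]·b[k-i] at k=7. y[7] = 1×2 = 2

2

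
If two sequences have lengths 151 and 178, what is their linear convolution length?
Linear/full convolution length: m + n - 1 = 151 + 178 - 1 = 328

328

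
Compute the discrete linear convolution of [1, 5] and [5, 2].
y[0] = 1×5 = 5; y[1] = 1×2 + 5×5 = 27; y[2] = 5×2 = 10

[5, 27, 10]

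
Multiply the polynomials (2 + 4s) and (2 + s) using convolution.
Ascending coefficients: a = [2, 4], b = [2, 1]. c[0] = 2×2 = 4; c[1] = 2×1 + 4×2 = 10; c[2] = 4×1 = 4. Result coefficients: [4, 10, 4] → 4 + 10s + 4s^2

4 + 10s + 4s^2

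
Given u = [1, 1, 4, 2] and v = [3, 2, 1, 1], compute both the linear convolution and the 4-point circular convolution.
Linear: y_lin[0] = 1×3 = 3; y_lin[1] = 1×2 + 1×3 = 5; y_lin[2] = 1×1 + 1×2 + 4×3 = 15; y_lin[3] = 1×1 + 1×1 + 4×2 + 2×3 = 16; y_lin[4] = 1×1 + 4×1 + 2×2 = 9; y_lin[5] = 4×1 + 2×1 = 6; y_lin[6] = 2×1 = 2 → [3, 5, 15, 16, 9, 6, 2]. Circular (length 4): y[0] = 1×3 + 1×1 + 4×1 + 2×2 = 12; y[1] = 1×2 + 1×3 + 4×1 + 2×1 = 11; y[2] = 1×1 + 1×2 + 4×3 + 2×1 = 17; y[3] = 1×1 + 1×1 + 4×2 + 2×3 = 16 → [12, 11, 17, 16]

Linear: [3, 5, 15, 16, 9, 6, 2], Circular: [12, 11, 17, 16]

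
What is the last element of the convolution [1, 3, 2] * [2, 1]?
Use y[k] = Σ_i a[i]·b[k-i] at k=3. y[3] = 2×1 = 2

2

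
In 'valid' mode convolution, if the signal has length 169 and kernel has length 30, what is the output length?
'Valid' mode counts only positions where the kernel fully overlaps the signal: m - n + 1 = 169 - 30 + 1 = 140

140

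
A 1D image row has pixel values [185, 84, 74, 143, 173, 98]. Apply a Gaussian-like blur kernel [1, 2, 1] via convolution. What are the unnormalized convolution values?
Convolve image row [185, 84, 74, 143, 173, 98] with kernel [1, 2, 1]: y[0] = 185×1 = 185; y[1] = 185×2 + 84×1 = 454; y[2] = 185×1 + 84×2 + 74×1 = 427; y[3] = 84×1 + 74×2 + 143×1 = 375; y[4] = 74×1 + 143×2 + 173×1 = 533; y[5] = 143×1 + 173×2 + 98×1 = 587; y[6] = 173×1 + 98×2 = 369; y[7] = 98×1 = 98 → [185, 454, 427, 375, 533, 587, 369, 98]. Normalization factor = sum(kernel) = 4.

[185, 454, 427, 375, 533, 587, 369, 98]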